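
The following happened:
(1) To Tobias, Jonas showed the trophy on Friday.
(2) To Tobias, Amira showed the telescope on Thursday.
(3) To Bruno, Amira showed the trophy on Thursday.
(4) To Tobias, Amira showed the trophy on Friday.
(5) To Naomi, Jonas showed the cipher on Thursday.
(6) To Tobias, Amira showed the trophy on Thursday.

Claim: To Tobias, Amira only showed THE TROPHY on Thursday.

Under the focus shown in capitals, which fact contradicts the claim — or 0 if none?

2

Focus (in capitals) is "the trophy" — the thing. "Only" excludes alternative things while holding fixed agent = Amira, recipient = Tobias, setting = on Thursday.
Fact (2) shares the background but differs in thing (the telescope) — a counterexample.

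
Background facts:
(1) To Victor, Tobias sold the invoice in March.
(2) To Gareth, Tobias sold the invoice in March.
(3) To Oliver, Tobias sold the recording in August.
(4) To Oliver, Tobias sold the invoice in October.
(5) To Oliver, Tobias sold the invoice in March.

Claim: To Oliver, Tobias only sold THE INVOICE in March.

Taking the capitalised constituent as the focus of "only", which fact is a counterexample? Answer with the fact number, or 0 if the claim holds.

0

The capitals mark "the invoice" as focus. So "only" rules out other things, with the rest (Tobias as agent and Oliver as recipient and in March as setting) as background.
No fact matches Tobias as agent and Oliver as recipient and in March as setting with a different thing — every other fact differs on at least one backgrounded slot. So no fact refutes it.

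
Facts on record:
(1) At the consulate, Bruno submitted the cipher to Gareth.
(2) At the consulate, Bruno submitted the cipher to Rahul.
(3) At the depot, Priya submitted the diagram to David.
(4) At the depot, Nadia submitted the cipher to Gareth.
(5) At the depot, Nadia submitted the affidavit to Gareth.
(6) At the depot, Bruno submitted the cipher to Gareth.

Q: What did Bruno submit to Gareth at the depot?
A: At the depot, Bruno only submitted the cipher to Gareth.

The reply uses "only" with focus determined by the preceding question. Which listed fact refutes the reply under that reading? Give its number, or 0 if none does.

The question "What did ...?" targets the thing, so in the reply the focus falls on "the cipher".
"Only" then excludes alternative things while the background — same agent, recipient, setting (Bruno / Gareth / at the depot) — is held fixed.
No listed fact shares that background with another thing. Nothing contradicts the reply.
(Fact (1) would refute a reading with focus on the setting — but that is not what the question asks.)

0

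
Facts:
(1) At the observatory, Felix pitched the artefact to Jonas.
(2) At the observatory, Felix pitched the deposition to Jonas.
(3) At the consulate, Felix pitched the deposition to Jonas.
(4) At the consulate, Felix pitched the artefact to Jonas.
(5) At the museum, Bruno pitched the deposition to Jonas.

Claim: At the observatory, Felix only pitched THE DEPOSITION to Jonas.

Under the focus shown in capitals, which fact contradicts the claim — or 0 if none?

1

Focus (in capitals) is "the deposition" — the thing. "Only" excludes alternative things while holding fixed same agent, recipient, setting (Felix / Jonas / at the observatory).
Fact (1) shares the background but differs in thing (the artefact) — a counterexample.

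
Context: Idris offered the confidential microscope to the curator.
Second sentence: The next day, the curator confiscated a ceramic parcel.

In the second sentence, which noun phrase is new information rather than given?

a ceramic parcel

"the curator" in the second sentence is given — already mentioned in the context.
"a ceramic parcel" has no antecedent in the context; it is discourse-new (the indefinite article also signals a new referent).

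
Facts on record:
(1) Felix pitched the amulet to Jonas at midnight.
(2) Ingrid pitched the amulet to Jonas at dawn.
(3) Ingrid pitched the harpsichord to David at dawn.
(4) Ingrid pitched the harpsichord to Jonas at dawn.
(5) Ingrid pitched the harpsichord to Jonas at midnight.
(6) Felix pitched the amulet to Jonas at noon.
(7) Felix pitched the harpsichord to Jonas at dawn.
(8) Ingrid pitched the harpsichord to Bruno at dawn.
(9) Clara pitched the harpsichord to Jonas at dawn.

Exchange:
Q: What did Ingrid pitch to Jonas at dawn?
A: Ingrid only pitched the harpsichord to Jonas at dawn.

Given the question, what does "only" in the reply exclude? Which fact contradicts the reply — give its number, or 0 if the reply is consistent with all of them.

Answering "What did ...?" puts focus on the thing — here, "the harpsichord".
So "only" ranges over things; the rest (Ingrid as agent and Jonas as recipient and at dawn as setting) is presupposed.
Fact (2) keeps Ingrid as agent and Jonas as recipient and at dawn as setting but has thing = the amulet; that refutes the reply.
(Fact (5) would refute a reading with focus on the setting — but that is not what the question asks.)

2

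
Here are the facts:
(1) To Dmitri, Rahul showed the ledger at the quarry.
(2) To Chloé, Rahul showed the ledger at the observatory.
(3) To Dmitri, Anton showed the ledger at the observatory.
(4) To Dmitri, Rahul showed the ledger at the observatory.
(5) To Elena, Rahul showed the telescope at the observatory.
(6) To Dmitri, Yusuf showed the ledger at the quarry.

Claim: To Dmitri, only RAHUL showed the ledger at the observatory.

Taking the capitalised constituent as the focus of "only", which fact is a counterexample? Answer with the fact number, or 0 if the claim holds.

3

Focus (in capitals) is "Rahul" — the agent. "Only" excludes alternative agents while holding fixed thing = the ledger, recipient = Dmitri, setting = at the observatory.
Fact (3) shares the background but differs in agent (Anton) — a counterexample.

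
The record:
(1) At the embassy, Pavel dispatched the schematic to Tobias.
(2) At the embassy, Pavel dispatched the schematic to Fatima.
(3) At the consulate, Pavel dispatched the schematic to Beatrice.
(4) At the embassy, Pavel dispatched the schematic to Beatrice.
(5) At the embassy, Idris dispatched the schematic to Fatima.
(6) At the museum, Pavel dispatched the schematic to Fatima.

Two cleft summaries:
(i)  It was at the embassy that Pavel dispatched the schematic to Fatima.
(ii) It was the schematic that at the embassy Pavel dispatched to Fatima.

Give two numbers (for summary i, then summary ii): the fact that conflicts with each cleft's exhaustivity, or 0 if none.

6, 0

Summary (i) focuses "at the embassy" (the setting); background agent = Pavel, thing = the schematic, recipient = Fatima. Fact (6) matches that background with setting = at the museum — refutes (i).
Summary (ii) focuses "the schematic" (the thing); background agent = Pavel, recipient = Fatima, setting = at the embassy. No fact matches that background with a different thing, so 0.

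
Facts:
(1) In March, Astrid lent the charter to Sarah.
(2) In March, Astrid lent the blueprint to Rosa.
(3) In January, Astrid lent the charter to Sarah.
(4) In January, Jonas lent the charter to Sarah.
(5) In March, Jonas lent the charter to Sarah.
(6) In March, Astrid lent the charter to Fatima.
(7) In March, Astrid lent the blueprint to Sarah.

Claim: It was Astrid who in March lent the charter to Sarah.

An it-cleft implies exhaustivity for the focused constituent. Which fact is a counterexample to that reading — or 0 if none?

The cleft puts "Astrid" in focus and presupposes the open proposition with the charter as thing and Sarah as recipient and in March as setting.
The exhaustive reading says no other agent fits that background.
Fact (5) shares the background but with agent = Jonas; exhaustivity is violated.

5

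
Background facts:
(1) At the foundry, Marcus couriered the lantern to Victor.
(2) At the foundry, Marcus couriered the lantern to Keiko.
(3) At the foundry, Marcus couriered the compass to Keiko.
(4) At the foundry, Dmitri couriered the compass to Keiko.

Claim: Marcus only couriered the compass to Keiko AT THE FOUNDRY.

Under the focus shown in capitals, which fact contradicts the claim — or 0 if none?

0

The capitals mark "at the foundry" as focus. So "only" rules out other settings, with the rest (same agent, thing, recipient (Marcus / the compass / Keiko)) as background.
Every other fact changes something in the background, not just the setting. Nothing refutes the claim.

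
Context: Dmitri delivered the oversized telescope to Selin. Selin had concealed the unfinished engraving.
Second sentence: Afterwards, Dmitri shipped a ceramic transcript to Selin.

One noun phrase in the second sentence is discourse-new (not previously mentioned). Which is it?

"Dmitri" and "Selin" in the second sentence are given — already mentioned in the context.
"a ceramic transcript" has no antecedent in the context; it is discourse-new (the indefinite article also signals a new referent).

a ceramic transcript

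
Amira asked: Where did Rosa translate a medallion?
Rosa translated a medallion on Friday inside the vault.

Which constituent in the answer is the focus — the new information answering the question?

The wh-word "where" asks about the location.
In the answer, "Rosa" and "a medallion" are given — repeated from the question.
"on Friday" is also new, but it specifies the time, which is not what the question asks about — so it is not the focus.
The constituent filling the location gap is "inside the vault"; that is the focus.

inside the vault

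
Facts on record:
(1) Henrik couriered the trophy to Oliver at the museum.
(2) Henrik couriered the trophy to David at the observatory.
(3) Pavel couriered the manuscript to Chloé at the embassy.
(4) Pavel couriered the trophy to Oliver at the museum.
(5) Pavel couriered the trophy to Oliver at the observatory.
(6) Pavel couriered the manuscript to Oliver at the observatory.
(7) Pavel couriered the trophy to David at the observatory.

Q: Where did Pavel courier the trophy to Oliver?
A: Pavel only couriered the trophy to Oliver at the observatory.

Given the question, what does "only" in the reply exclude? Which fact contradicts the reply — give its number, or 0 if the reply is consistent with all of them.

4

The question "Where did ...?" targets the setting, so in the reply the focus falls on "at the observatory".
So "only" ranges over settings; the rest (Pavel as agent and the trophy as thing and Oliver as recipient) is presupposed.
Fact (4) keeps Pavel as agent and the trophy as thing and Oliver as recipient but has setting = at the museum; that refutes the reply.
(Fact (7) would refute a reading with focus on the recipient — but that is not what the question asks.)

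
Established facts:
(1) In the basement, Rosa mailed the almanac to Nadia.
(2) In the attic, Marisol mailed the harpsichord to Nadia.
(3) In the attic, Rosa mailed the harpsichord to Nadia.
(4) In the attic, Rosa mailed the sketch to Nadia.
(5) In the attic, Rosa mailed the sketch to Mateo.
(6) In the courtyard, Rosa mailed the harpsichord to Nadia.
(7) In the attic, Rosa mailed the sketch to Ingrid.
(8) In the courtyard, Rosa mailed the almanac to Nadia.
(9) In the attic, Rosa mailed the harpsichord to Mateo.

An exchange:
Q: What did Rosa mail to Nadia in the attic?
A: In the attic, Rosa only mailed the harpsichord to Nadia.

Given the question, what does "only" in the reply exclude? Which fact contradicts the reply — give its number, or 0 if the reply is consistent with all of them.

The question "What did ...?" targets the thing, so in the reply the focus falls on "the harpsichord".
"Only" then excludes alternative things while the background — Rosa as agent and Nadia as recipient and in the attic as setting — is held fixed.
Fact (4) keeps Rosa as agent and Nadia as recipient and in the attic as setting but has thing = the sketch; that refutes the reply.
(Fact (9) would refute a reading with focus on the recipient — but that is not what the question asks.)

4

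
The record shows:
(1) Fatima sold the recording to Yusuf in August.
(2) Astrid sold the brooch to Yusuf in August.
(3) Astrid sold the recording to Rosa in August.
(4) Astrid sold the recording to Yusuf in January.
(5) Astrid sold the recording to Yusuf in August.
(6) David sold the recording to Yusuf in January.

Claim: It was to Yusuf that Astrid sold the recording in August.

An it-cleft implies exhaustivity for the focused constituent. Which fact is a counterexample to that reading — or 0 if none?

3

Focus of the cleft: "Yusuf" (the recipient). Presupposed background: agent = Astrid, thing = the recording, setting = in August.
Exhaustivity: Yusuf is the only recipient satisfying that background.
But fact (3) also has agent = Astrid, thing = the recording, setting = in August, with recipient = Rosa — so the exhaustive reading fails.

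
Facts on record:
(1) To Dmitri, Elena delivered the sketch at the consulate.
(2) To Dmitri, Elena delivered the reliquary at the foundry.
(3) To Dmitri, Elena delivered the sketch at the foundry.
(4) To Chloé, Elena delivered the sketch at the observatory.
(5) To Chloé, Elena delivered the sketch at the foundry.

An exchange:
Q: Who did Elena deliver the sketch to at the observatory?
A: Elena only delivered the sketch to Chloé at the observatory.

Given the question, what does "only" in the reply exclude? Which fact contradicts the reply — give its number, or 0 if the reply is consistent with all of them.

The question "Who did ... to ...?" targets the recipient, so in the reply the focus falls on "Chloé".
"Only" then excludes alternative recipients while the background — same agent, thing, setting (Elena / the sketch / at the observatory) — is held fixed.
No fact keeps same agent, thing, setting (Elena / the sketch / at the observatory) while changing the recipient; every other fact differs on something backgrounded. The reply stands.
(Fact (5) would refute a reading with focus on the setting — but that is not what the question asks.)

0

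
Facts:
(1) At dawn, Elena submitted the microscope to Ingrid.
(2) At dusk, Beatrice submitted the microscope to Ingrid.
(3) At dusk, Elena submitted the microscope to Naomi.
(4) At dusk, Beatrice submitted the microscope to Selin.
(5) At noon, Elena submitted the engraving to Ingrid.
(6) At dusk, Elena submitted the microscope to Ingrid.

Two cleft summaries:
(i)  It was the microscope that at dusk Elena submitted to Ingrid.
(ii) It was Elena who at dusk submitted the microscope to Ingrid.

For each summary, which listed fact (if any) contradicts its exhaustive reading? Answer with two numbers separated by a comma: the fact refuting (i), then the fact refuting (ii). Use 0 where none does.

Summary (i) focuses "the microscope" (the thing); background Elena as agent and Ingrid as recipient and at dusk as setting. No fact matches that background with a different thing, so 0.
Summary (ii) focuses "Elena" (the agent); background the microscope as thing and Ingrid as recipient and at dusk as setting. Fact (2) matches that background with agent = Beatrice — refutes (ii).

0, 2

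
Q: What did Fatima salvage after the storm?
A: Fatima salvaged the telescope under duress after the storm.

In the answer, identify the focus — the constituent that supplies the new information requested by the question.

the telescope

The wh-word "what" asks about the direct object.
In the answer, "Fatima" and "after the storm" are given — repeated from the question.
"under duress" is also new, but it specifies the manner, which is not what the question asks about — so it is not the focus.
The constituent filling the direct object gap is "the telescope"; that is the focus.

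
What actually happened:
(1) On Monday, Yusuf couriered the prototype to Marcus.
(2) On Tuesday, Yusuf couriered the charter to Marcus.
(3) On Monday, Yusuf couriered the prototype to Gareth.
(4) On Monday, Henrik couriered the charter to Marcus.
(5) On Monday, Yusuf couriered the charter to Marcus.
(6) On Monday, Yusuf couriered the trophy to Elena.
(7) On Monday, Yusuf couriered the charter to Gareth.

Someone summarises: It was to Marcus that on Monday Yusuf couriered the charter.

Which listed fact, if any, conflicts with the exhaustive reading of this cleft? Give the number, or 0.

7

The cleft puts "Marcus" in focus and presupposes the open proposition with same agent, thing, setting (Yusuf / the charter / on Monday).
The exhaustive reading says no other recipient fits that background.
Fact (7) shares the background but with recipient = Gareth; exhaustivity is violated.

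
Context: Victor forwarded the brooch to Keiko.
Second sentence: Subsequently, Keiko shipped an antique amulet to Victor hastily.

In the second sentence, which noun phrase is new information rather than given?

"Keiko" and "Victor" in the second sentence are given — already mentioned in the context.
"an antique amulet" has no antecedent in the context; it is discourse-new (the indefinite article also signals a new referent).

an antique amulet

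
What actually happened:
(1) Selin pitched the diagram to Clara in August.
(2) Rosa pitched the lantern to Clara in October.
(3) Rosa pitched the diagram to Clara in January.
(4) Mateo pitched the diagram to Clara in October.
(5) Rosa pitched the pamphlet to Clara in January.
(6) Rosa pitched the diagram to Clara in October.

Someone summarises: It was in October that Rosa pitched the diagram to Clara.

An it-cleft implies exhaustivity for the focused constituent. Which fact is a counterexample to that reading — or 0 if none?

3

The cleft puts "in October" in focus and presupposes the open proposition with agent = Rosa, thing = the diagram, recipient = Clara.
Exhaustivity: in October is the only setting satisfying that background.
Fact (3) shares the background but with setting = in January; exhaustivity is violated.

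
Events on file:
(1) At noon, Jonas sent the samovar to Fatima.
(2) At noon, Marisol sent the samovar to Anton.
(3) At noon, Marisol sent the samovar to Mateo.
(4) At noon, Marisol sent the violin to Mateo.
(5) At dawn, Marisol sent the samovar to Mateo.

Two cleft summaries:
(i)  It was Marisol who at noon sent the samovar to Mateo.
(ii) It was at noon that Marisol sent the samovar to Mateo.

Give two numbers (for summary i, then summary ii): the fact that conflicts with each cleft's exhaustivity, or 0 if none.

Summary (i) focuses "Marisol" (the agent); background the samovar as thing and Mateo as recipient and at noon as setting. No fact matches that background with a different agent, so 0.
Summary (ii) focuses "at noon" (the setting); background Marisol as agent and the samovar as thing and Mateo as recipient. Fact (5) matches that background with setting = at dawn — refutes (ii).

0, 5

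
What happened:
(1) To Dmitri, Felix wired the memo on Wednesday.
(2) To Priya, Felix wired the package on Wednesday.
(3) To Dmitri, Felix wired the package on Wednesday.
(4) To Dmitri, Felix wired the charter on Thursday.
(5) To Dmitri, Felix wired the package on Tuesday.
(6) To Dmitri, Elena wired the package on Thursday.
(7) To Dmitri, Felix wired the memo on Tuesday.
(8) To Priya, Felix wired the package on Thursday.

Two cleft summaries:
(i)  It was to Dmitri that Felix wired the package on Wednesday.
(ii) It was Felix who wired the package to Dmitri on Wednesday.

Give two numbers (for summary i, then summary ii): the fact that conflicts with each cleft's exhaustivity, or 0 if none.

2, 0

Summary (i) focuses "Dmitri" (the recipient); background same agent, thing, setting (Felix / the package / on Wednesday). Fact (2) matches that background with recipient = Priya — refutes (i).
Summary (ii) focuses "Felix" (the agent); background same thing, recipient, setting (the package / Dmitri / on Wednesday). No fact matches that background with a different agent, so 0.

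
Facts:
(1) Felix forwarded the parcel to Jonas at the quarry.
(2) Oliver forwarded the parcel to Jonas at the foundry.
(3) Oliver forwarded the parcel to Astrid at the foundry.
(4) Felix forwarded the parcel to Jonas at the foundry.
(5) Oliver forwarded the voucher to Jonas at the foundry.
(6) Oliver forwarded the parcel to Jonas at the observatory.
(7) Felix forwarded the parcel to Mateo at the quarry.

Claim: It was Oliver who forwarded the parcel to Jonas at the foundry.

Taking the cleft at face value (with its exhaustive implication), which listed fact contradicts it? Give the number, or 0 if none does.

Focus of the cleft: "Oliver" (the agent). Presupposed background: same thing, recipient, setting (the parcel / Jonas / at the foundry).
Exhaustivity: Oliver is the only agent satisfying that background.
But fact (4) also has same thing, recipient, setting (the parcel / Jonas / at the foundry), with agent = Felix — so the exhaustive reading fails.

4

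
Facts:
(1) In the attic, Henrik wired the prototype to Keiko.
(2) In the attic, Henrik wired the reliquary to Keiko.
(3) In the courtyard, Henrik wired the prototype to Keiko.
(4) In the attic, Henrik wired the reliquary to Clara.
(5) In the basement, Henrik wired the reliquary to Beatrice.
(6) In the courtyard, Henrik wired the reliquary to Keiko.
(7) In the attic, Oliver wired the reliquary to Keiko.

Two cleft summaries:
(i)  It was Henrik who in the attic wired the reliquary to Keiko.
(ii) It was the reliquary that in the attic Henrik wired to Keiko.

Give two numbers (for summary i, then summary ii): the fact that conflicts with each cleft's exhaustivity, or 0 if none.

7, 1

Summary (i) focuses "Henrik" (the agent); background thing = the reliquary, recipient = Keiko, setting = in the attic. Fact (7) matches that background with agent = Oliver — refutes (i).
Summary (ii) focuses "the reliquary" (the thing); background agent = Henrik, recipient = Keiko, setting = in the attic. Fact (1) matches that background with thing = the prototype — refutes (ii).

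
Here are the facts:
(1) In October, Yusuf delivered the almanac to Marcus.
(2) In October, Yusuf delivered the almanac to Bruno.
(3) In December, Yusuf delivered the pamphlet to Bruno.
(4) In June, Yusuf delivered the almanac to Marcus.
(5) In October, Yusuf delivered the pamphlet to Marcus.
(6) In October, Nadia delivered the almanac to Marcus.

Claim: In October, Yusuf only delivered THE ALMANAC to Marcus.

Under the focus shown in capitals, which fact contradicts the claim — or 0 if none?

5

Focus (in capitals) is "the almanac" — the thing. "Only" excludes alternative things while holding fixed same agent, recipient, setting (Yusuf / Marcus / in October).
Fact (5) matches on same agent, recipient, setting (Yusuf / Marcus / in October), but has thing = the pamphlet instead. That refutes the claim.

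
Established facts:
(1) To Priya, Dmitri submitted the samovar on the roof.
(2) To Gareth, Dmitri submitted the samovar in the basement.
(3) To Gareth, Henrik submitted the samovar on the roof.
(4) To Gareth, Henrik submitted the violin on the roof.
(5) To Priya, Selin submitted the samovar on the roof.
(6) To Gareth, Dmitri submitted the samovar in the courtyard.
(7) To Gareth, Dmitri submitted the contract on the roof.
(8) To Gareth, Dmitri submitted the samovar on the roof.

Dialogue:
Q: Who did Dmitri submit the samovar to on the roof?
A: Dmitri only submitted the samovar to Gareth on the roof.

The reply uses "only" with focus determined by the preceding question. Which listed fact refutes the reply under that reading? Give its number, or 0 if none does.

1

The question "Who did ... to ...?" targets the recipient, so in the reply the focus falls on "Gareth".
"Only" then excludes alternative recipients while the background — agent = Dmitri, thing = the samovar, setting = on the roof — is held fixed.
Fact (1) keeps agent = Dmitri, thing = the samovar, setting = on the roof but has recipient = Priya; that refutes the reply.
(Fact (7) would refute a reading with focus on the thing — but that is not what the question asks.)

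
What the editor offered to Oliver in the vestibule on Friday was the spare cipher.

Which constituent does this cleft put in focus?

the spare cipher

In a pseudo-cleft "What ... was X", the post-copular constituent X is the focus.
Here the focus is "the spare cipher". The backgrounded (presupposed) material includes "the editor", "to Oliver", "in the vestibule" and "on Friday".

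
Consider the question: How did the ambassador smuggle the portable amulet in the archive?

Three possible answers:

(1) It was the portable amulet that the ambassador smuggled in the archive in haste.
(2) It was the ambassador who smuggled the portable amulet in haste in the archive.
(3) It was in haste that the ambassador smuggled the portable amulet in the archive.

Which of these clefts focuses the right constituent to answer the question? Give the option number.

3

The question word "how" targets the manner.
Option (1) clefts "the portable amulet" — the direct object, not what was asked.
Option (2) clefts "the ambassador" — the subject (agent), not what was asked.
Option (3) clefts "in haste" — that matches what the question asks about.
So the congruent reply is (3).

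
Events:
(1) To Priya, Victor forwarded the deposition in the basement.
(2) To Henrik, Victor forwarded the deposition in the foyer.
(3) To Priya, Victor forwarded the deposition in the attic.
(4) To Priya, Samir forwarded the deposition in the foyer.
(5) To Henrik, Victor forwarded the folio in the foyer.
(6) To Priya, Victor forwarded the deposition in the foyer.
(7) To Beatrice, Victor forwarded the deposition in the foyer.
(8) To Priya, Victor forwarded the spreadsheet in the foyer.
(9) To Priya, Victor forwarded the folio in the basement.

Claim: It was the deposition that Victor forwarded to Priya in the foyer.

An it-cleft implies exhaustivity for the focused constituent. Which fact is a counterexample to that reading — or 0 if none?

8

The cleft puts "the deposition" in focus and presupposes the open proposition with Victor as agent and Priya as recipient and in the foyer as setting.
The exhaustive reading says no other thing fits that background.
Fact (8) shares the background but with thing = the spreadsheet; exhaustivity is violated.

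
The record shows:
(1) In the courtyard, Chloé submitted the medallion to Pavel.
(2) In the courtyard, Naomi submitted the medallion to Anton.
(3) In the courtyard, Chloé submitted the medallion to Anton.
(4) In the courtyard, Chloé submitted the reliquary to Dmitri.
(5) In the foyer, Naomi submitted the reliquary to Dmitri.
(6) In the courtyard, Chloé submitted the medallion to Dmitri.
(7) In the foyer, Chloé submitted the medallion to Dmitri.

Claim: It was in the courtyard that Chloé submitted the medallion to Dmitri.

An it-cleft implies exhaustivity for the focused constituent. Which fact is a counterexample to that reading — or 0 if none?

The cleft puts "in the courtyard" in focus and presupposes the open proposition with same agent, thing, recipient (Chloé / the medallion / Dmitri).
Exhaustivity: in the courtyard is the only setting satisfying that background.
But fact (7) also has same agent, thing, recipient (Chloé / the medallion / Dmitri), with setting = in the foyer — so the exhaustive reading fails.

7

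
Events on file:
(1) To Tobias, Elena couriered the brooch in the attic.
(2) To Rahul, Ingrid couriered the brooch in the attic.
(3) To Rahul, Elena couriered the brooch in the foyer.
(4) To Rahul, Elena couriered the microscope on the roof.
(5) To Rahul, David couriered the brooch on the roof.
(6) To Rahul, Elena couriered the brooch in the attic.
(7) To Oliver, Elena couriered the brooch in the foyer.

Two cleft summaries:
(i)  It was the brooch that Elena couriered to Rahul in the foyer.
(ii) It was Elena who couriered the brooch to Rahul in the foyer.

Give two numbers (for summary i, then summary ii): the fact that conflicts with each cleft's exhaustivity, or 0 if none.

0, 0

(i): focus "the brooch". No fact shares Elena as agent and Rahul as recipient and in the foyer as setting with a different thing. 0.
(ii): focus "Elena". No fact shares the brooch as thing and Rahul as recipient and in the foyer as setting with a different agent. 0.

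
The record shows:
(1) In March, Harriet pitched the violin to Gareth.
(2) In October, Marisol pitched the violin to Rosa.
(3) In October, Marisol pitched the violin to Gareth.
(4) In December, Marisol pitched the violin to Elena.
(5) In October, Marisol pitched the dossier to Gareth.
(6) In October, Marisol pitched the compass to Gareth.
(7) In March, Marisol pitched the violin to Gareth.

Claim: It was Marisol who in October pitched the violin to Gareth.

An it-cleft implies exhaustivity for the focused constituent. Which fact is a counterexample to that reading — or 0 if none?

0

Focus of the cleft: "Marisol" (the agent). Presupposed background: thing = the violin, recipient = Gareth, setting = in October.
Exhaustivity: Marisol is the only agent satisfying that background.
Every other fact differs from the presupposition on some backgrounded slot, so none challenges the exhaustivity.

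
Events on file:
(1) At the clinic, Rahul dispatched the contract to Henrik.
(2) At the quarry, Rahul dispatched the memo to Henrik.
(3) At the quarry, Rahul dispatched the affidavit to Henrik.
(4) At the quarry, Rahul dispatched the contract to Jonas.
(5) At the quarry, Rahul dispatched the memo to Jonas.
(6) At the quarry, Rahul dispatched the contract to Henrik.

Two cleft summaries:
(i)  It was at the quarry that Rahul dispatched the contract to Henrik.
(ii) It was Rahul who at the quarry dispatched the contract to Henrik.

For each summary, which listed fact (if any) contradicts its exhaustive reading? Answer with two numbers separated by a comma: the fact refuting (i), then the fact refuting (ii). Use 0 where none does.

1, 0

(i): focus "at the quarry". Looking for same agent, thing, recipient (Rahul / the contract / Henrik) with some other setting — fact (1) has at the clinic there. Refuted.
(ii): focus "Rahul". No fact shares same thing, recipient, setting (the contract / Henrik / at the quarry) with a different agent. 0.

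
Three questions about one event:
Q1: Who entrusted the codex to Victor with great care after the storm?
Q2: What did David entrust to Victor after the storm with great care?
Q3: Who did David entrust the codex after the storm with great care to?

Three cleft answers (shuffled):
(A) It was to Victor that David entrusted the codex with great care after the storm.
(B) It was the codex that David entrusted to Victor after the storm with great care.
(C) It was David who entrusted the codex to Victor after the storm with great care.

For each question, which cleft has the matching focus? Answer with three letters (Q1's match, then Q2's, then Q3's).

CBA

Q1 asks about the subject (agent); cleft (C) focuses "David", which is the subject (agent) — so Q1 → C.
Q2 asks about the direct object; cleft (B) focuses "the codex", which is the direct object — so Q2 → B.
Q3 asks about the recipient; cleft (A) focuses "to Victor", which is the recipient — so Q3 → A.
Mapping: Q1→C, Q2→B, Q3→A.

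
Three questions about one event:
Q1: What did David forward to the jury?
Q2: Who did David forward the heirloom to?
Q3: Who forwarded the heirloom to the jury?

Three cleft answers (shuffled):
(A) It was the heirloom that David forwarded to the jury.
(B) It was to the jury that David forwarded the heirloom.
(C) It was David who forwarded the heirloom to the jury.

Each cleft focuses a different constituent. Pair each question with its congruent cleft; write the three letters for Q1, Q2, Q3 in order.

Q1 asks about the direct object; cleft (A) focuses "the heirloom", which is the direct object — so Q1 → A.
Q2 asks about the recipient; cleft (B) focuses "to the jury", which is the recipient — so Q2 → B.
Q3 asks about the subject (agent); cleft (C) focuses "David", which is the subject (agent) — so Q3 → C.
Mapping: Q1→A, Q2→B, Q3→C.

ABC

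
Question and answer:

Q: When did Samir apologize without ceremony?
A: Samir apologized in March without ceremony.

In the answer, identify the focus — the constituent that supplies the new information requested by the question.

The wh-word "when" asks about the time.
In the answer, "Samir" and "without ceremony" are given — repeated from the question.
The constituent filling the time gap is "in March"; that is the focus and would carry nuclear stress.

in March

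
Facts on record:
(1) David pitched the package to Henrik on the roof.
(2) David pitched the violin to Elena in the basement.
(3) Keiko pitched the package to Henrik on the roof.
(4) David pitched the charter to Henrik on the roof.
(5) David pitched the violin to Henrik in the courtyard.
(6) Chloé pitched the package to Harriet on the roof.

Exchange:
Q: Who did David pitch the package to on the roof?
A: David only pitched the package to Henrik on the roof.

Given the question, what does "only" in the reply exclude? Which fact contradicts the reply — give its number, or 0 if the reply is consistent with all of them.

0

Answering "Who did ... to ...?" puts focus on the recipient — here, "Henrik".
So "only" ranges over recipients; the rest (agent = David, thing = the package, setting = on the roof) is presupposed.
No listed fact shares that background with another recipient. Nothing contradicts the reply.
(Fact (4) would refute a reading with focus on the thing — but that is not what the question asks.)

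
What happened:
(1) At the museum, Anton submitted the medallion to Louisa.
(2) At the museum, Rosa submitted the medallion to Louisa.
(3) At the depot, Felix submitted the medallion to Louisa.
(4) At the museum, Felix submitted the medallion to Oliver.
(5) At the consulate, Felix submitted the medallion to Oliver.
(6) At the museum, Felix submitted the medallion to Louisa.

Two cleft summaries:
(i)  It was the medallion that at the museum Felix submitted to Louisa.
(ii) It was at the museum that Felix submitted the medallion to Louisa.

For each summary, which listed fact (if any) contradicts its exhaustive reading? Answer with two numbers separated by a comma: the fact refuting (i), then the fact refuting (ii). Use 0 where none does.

0, 3

Summary (i) focuses "the medallion" (the thing); background agent = Felix, recipient = Louisa, setting = at the museum. No fact matches that background with a different thing, so 0.
Summary (ii) focuses "at the museum" (the setting); background agent = Felix, thing = the medallion, recipient = Louisa. Fact (3) matches that background with setting = at the depot — refutes (ii).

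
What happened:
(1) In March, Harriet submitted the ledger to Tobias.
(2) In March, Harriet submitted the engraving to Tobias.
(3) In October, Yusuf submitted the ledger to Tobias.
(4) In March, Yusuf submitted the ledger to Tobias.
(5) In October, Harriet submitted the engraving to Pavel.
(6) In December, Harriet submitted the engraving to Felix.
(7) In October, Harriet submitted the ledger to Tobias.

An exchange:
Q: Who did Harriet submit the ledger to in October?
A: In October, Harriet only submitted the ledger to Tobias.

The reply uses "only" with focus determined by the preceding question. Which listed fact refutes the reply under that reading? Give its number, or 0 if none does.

0

The question "Who did ... to ...?" targets the recipient, so in the reply the focus falls on "Tobias".
"Only" then excludes alternative recipients while the background — same agent, thing, setting (Harriet / the ledger / in October) — is held fixed.
No listed fact shares that background with another recipient. Nothing contradicts the reply.
(Fact (1) would refute a reading with focus on the setting — but that is not what the question asks.)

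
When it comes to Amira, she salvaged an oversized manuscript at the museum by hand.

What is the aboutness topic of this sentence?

The construction explicitly marks "Amira" as what the sentence is about — the topic.
The remainder of the clause is the comment (what is said about the topic).

Amira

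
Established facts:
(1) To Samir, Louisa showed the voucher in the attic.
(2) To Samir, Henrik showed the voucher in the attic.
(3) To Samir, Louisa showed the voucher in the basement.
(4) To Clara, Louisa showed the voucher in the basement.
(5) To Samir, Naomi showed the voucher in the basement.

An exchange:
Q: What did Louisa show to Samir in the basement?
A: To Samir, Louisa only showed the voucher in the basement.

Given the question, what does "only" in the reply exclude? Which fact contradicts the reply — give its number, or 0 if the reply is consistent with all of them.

Answering "What did ...?" puts focus on the thing — here, "the voucher".
So "only" ranges over things; the rest (Louisa as agent and Samir as recipient and in the basement as setting) is presupposed.
No listed fact shares that background with another thing. Nothing contradicts the reply.
(Fact (1) would refute a reading with focus on the setting — but that is not what the question asks.)

0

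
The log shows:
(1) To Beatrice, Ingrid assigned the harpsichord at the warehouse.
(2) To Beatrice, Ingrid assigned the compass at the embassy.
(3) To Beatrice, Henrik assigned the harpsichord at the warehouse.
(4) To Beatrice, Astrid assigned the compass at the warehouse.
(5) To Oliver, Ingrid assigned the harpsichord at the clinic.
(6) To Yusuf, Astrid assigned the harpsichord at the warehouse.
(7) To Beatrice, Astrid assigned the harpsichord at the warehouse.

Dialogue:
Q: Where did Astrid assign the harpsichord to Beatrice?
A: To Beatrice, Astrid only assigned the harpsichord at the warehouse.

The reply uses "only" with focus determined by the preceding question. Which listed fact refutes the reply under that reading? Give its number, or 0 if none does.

Answering "Where did ...?" puts focus on the setting — here, "at the warehouse".
So "only" ranges over settings; the rest (Astrid as agent and the harpsichord as thing and Beatrice as recipient) is presupposed.
No listed fact shares that background with another setting. Nothing contradicts the reply.
(Fact (6) would refute a reading with focus on the recipient — but that is not what the question asks.)

0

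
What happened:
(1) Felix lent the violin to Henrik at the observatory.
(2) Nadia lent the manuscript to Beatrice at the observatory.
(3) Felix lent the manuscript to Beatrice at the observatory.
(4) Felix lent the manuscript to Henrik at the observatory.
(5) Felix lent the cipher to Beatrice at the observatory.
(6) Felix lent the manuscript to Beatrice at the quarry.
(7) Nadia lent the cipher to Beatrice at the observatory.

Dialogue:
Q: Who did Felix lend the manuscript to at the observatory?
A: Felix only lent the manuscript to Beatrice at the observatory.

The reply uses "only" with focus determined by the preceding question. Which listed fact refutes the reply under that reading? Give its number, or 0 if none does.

4

Answering "Who did ... to ...?" puts focus on the recipient — here, "Beatrice".
"Only" then excludes alternative recipients while the background — agent = Felix, thing = the manuscript, setting = at the observatory — is held fixed.
Fact (4) shares the background with a different recipient (Henrik) — counterexample.
(Fact (6) would refute a reading with focus on the setting — but that is not what the question asks.)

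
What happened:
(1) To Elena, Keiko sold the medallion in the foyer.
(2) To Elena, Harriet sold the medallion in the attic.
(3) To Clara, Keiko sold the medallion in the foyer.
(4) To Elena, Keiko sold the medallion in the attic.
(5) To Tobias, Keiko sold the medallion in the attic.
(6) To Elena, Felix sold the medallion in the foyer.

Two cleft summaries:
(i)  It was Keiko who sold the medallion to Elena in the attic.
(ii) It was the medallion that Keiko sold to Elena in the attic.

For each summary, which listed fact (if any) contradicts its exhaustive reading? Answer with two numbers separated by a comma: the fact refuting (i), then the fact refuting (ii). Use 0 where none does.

2, 0

(i): focus "Keiko". Looking for same thing, recipient, setting (the medallion / Elena / in the attic) with some other agent — fact (2) has Harriet there. Refuted.
(ii): focus "the medallion". No fact shares same agent, recipient, setting (Keiko / Elena / in the attic) with a different thing. 0.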